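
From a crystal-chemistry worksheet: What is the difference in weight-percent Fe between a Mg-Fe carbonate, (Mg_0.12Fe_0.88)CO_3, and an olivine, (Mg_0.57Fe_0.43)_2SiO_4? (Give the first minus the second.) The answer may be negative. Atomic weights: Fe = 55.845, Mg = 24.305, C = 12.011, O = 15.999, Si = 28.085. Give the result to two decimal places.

15.23 percentage points

Fe in (Mg_0.12Fe_0.88)CO_3: molar mass 112.068 g/mol; 0.88×55.845 = 49.144 g → 43.85 wt%.
Fe in (Mg_0.57Fe_0.43)_2SiO_4: molar mass 167.815 g/mol; 0.86×55.845 = 48.027 g → 28.62 wt%.
Difference = 43.85 − 28.62 = 15.23 percentage points.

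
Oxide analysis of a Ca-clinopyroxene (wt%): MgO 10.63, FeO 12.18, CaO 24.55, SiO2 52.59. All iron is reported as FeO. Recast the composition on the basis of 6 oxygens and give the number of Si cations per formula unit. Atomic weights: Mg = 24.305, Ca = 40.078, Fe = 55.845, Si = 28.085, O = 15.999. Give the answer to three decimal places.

2.003 Si apfu

10.63 wt% MgO ÷ 40.304 g/mol = 0.26375 mol, giving 0.26375 Mg and 0.26375 O.
12.18 wt% FeO ÷ 71.844 g/mol = 0.16953 mol, giving 0.16953 Fe and 0.16953 O.
24.55 wt% CaO ÷ 56.077 g/mol = 0.43779 mol, giving 0.43779 Ca and 0.43779 O.
52.59 wt% SiO2 ÷ 60.083 g/mol = 0.87529 mol, giving 0.87529 Si and 1.75058 O.
Oxygen sums to 2.62165; scaling by 6/2.62165 = 2.28864 puts the formula on 6 O.
Si: 0.87529 × 2.28864 = 2.003 atoms per formula unit.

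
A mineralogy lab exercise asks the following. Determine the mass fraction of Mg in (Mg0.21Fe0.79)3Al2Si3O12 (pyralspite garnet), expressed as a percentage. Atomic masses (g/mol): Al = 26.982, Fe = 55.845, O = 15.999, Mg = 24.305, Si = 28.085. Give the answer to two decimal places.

3.20 wt%

M((Mg0.21Fe0.79)3Al2Si3O12) = 477.872 g/mol.
Mg contributes 0.63 × 24.305 = 15.312 g per mole.
15.312/477.872 = 0.0320 → 3.20%.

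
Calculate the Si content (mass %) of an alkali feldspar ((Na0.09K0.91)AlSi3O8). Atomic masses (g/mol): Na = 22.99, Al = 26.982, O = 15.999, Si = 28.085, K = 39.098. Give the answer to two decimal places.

30.43 mass %

M((Na0.09K0.91)AlSi3O8) = 276.877 g/mol.
Si contributes 3 × 28.085 = 84.255 g per mole.
84.255/276.877 = 0.3043 → 30.43%.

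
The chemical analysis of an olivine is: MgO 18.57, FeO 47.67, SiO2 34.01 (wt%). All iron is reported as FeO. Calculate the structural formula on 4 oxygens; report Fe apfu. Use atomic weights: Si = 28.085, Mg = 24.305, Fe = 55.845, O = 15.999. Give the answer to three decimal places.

1.176 Fe apfu

MgO: 18.57/40.304 = 0.46075 mol → 0.46075 mol Mg, 0.46075 mol O.
FeO: 47.67/71.844 = 0.66352 mol → 0.66352 mol Fe, 0.66352 mol O.
SiO2: 34.01/60.083 = 0.56605 mol → 0.56605 mol Si, 1.13210 mol O.
Total oxygen = 2.25637 mol. Normalization factor = 4/2.25637 = 1.77276.
Fe per 4 O = 0.66352 × 1.77276 = 1.176.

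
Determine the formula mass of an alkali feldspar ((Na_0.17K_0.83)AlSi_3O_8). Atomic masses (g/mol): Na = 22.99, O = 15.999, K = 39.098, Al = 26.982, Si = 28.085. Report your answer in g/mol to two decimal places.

M = 0.17*22.99 + 0.83*39.098 + 1*26.982 + 3*28.085 + 8*15.999

275.59 g/mol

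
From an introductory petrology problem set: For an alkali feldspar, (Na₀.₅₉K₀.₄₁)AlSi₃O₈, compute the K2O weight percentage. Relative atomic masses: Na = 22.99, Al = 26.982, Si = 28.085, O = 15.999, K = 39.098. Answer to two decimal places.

7.18 wt%

Formula mass = 268.823 g/mol.
0.41 K → 0.2050 mol K2O per formula unit; M(K2O) = 94.195, so K2O mass = 19.310 g.
19.310/268.823 × 100 = 7.18 wt%.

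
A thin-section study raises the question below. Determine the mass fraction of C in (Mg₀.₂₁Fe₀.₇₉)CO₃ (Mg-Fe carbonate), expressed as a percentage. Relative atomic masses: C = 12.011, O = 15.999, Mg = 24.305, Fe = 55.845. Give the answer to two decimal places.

M((Mg₀.₂₁Fe₀.₇₉)CO₃) = 109.230 g/mol.
C contributes 1 × 12.011 = 12.011 g per mole.
12.011/109.230 = 0.1100 → 11.00%.

11.00 mass %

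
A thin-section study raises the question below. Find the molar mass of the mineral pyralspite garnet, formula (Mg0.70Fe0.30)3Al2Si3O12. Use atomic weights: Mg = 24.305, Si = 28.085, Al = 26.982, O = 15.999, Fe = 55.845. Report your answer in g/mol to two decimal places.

431.51 g/mol

Mg: 2.10 × 24.305 = 51.0405
Fe: 0.90 × 55.845 = 50.2605
Al: 2 × 26.982 = 53.9640
Si: 3 × 28.085 = 84.2550
O: 12 × 15.999 = 191.9880
Summing the contributions gives the formula mass.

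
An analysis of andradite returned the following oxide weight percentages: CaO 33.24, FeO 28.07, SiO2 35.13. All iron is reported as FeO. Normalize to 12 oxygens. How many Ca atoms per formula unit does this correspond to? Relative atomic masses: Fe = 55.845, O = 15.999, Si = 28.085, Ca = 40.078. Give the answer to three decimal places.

33.24 wt% CaO ÷ 56.077 g/mol = 0.59276 mol, giving 0.59276 Ca and 0.59276 O.
28.07 wt% FeO ÷ 71.844 g/mol = 0.39071 mol, giving 0.39071 Fe and 0.39071 O.
35.13 wt% SiO2 ÷ 60.083 g/mol = 0.58469 mol, giving 0.58469 Si and 1.16938 O.
Oxygen sums to 2.15285; scaling by 12/2.15285 = 5.57401 puts the formula on 12 O.
Ca: 0.59276 × 5.57401 = 3.304 atoms per formula unit.

3.304 Ca apfu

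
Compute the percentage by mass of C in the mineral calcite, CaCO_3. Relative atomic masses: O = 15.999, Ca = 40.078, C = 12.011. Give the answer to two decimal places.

12.00 mass %

M(CaCO_3) = 100.086 g/mol.
C contributes 1 × 12.011 = 12.011 g per mole.
12.011/100.086 = 0.1200 → 12.00%.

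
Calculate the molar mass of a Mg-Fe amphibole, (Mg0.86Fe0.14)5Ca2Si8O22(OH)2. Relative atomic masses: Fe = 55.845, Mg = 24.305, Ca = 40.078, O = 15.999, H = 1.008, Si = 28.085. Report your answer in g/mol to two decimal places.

834.43 g/mol

M = 4.30(24.305) + 0.70(55.845) + 2(40.078) + 8(28.085) + 24(15.999) + 2(1.008)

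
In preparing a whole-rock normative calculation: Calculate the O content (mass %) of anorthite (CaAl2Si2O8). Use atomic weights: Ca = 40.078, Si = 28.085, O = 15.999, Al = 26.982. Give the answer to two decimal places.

46.01 mass %

M(CaAl2Si2O8) = 278.204 g/mol.
O contributes 8 × 15.999 = 127.992 g per mole.
127.992/278.204 = 0.4601 → 46.01%.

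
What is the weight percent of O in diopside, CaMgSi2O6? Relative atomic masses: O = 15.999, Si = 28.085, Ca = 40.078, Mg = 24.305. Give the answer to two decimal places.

Molar mass of CaMgSi2O6: 1*40.078 + 1*24.305 + 2*28.085 + 6*15.999 = 216.547 g/mol.
Mass of O per formula unit: 6 × 15.999 = 95.994 g.
Weight fraction O = 95.994 / 216.547 = 0.4433.

44.33 weight percent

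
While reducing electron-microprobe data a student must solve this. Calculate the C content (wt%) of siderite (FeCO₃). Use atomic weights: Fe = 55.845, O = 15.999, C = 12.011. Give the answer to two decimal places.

10.37 wt%

Formula mass = 1·55.845 + 1·12.011 + 3·15.999 = 115.853 g/mol, of which 12.011 g is C.
So C makes up 12.011/115.853 = 0.1037 of the mass, i.e. 10.37%.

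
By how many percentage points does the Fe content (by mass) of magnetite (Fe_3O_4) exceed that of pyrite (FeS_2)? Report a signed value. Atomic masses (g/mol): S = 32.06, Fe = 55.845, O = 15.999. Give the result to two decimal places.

M(Fe_3O_4) = 231.531 g/mol, so wt% Fe = 167.535/231.531 × 100 = 72.36%.
M(FeS_2) = 119.965 g/mol, so wt% Fe = 55.845/119.965 × 100 = 46.55%.
72.36 − 46.55 = 25.81 pp.

25.81 percentage points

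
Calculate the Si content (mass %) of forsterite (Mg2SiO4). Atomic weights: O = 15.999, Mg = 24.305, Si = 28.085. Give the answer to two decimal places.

19.96 mass %

M(Mg2SiO4) = 140.691 g/mol.
Si contributes 1 × 28.085 = 28.085 g per mole.
28.085/140.691 = 0.1996 → 19.96%.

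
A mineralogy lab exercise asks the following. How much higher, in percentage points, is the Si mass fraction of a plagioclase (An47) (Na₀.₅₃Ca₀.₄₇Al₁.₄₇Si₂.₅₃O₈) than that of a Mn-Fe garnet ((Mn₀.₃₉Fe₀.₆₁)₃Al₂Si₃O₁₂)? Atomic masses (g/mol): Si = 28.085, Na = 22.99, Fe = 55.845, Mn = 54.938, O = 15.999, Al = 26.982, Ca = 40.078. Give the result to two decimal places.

Si in Na₀.₅₃Ca₀.₄₇Al₁.₄₇Si₂.₅₃O₈: molar mass 269.732 g/mol; 2.53×28.085 = 71.055 g → 26.34 wt%.
Si in (Mn₀.₃₉Fe₀.₆₁)₃Al₂Si₃O₁₂: molar mass 496.681 g/mol; 3×28.085 = 84.255 g → 16.96 wt%.
Difference = 26.34 − 16.96 = 9.38 percentage points.

9.38 percentage points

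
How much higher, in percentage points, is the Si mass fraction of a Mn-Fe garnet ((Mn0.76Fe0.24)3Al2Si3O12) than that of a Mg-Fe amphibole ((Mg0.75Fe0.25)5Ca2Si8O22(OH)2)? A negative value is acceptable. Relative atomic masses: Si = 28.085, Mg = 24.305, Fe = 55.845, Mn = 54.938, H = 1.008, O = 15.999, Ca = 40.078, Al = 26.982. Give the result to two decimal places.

-9.38 percentage points

First mineral: 84.255 g Si in 495.674 g formula = 17.00 wt% Si.
Second mineral: 224.680 g Si in 851.778 g formula = 26.38 wt% Si.
17.00% − 26.38% gives a difference of -9.38 percentage points.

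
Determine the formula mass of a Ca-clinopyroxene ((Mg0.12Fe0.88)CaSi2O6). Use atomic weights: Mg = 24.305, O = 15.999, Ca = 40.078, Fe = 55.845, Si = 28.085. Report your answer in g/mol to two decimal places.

244.30 g/mol

Mg: 0.12 × 24.305 = 2.9166
Fe: 0.88 × 55.845 = 49.1436
Ca: 1 × 40.078 = 40.0780
Si: 2 × 28.085 = 56.1700
O: 6 × 15.999 = 95.9940
Summing the contributions gives the formula mass.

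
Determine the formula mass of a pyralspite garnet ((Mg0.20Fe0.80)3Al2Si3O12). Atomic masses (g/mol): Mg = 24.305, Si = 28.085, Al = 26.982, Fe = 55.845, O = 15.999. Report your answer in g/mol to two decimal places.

M = 0.60·24.305 + 2.40·55.845 + 2·26.982 + 3·28.085 + 12·15.999

478.82 g/mol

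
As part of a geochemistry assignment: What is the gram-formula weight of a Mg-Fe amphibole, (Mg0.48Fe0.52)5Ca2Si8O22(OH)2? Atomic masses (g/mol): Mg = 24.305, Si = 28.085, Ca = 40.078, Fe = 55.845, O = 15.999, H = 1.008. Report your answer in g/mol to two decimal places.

894.36 g/mol

The formula mass is the sum 2.40×24.305 + 2.60×55.845 + 2×40.078 + 8×28.085 + 24×15.999 + 2×1.008.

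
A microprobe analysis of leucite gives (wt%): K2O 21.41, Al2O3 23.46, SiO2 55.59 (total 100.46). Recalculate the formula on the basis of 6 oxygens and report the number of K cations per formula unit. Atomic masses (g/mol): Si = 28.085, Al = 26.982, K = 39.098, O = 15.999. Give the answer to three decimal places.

K2O: 21.41/94.195 = 0.22729 mol → 0.45458 mol K, 0.22729 mol O.
Al2O3: 23.46/101.961 = 0.23009 mol → 0.46018 mol Al, 0.69027 mol O.
SiO2: 55.59/60.083 = 0.92522 mol → 0.92522 mol Si, 1.85044 mol O.
Total oxygen = 2.76800 mol. Normalization factor = 6/2.76800 = 2.16763.
K per 6 O = 0.45458 × 2.16763 = 0.985.

0.985 K apfu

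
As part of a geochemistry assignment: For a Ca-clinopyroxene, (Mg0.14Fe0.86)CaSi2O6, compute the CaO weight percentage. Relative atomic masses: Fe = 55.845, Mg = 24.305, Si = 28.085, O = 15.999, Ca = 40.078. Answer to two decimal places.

Molar mass of (Mg0.14Fe0.86)CaSi2O6 = 0.14·24.305 + 0.86·55.845 + 1·40.078 + 2·28.085 + 6·15.999 = 243.671 g/mol.
Each formula unit contains 1 Ca, equivalent to 1/1 = 1.0000 mol CaO.
M(CaO) = 1×40.078 + 1×15.999 = 56.077 g/mol.
Mass of CaO per formula unit = 1.0000 × 56.077 = 56.077 g.
CaO wt% = 56.077 / 243.671 × 100 = 23.01%.

23.01 wt%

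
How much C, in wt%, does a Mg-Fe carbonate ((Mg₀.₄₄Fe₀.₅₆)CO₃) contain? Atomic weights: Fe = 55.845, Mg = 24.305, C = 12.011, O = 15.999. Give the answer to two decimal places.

11.78 wt%

M((Mg₀.₄₄Fe₀.₅₆)CO₃) = 101.975 g/mol.
C contributes 1 × 12.011 = 12.011 g per mole.
12.011/101.975 = 0.1178 → 11.78%.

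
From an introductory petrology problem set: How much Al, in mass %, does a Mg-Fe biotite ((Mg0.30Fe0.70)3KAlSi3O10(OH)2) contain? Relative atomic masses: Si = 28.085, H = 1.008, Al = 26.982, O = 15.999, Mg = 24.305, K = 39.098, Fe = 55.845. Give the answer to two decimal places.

5.58 mass %

Formula mass = 0.90*24.305 + 2.10*55.845 + 1*39.098 + 1*26.982 + 3*28.085 + 12*15.999 + 2*1.008 = 483.488 g/mol, of which 26.982 g is Al.
So Al makes up 26.982/483.488 = 0.0558 of the mass, i.e. 5.58%.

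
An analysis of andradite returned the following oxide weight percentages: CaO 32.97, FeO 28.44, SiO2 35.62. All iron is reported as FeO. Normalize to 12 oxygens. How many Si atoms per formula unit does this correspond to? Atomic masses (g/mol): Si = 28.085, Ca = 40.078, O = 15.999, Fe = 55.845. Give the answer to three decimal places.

CaO (M=56.077): mol = 0.58794; Ca = 0.58794, O = 0.58794.
FeO (M=71.844): mol = 0.39586; Fe = 0.39586, O = 0.39586.
SiO2 (M=60.083): mol = 0.59285; Si = 0.59285, O = 1.18570.
ΣO = 2.16950; factor = 12/ΣO = 5.53123.
Si apfu = 0.59285 × 5.53123 = 3.279.

3.279 Si apfu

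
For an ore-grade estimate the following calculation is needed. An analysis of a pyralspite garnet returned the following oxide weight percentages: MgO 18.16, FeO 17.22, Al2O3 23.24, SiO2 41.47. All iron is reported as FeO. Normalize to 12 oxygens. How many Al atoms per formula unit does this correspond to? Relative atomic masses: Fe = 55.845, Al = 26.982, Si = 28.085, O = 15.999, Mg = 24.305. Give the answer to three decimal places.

MgO: 18.16/40.304 = 0.45058 mol → 0.45058 mol Mg, 0.45058 mol O.
FeO: 17.22/71.844 = 0.23969 mol → 0.23969 mol Fe, 0.23969 mol O.
Al2O3: 23.24/101.961 = 0.22793 mol → 0.45586 mol Al, 0.68379 mol O.
SiO2: 41.47/60.083 = 0.69021 mol → 0.69021 mol Si, 1.38042 mol O.
Total oxygen = 2.75448 mol. Normalization factor = 12/2.75448 = 4.35654.
Al per 12 O = 0.45586 × 4.35654 = 1.986.

1.986 Al apfu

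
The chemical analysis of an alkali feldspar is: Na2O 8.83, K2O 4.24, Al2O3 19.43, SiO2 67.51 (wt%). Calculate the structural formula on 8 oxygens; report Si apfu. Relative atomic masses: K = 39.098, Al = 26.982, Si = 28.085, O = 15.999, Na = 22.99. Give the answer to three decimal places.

Na2O: 8.83/61.979 = 0.14247 mol → 0.28494 mol Na, 0.14247 mol O.
K2O: 4.24/94.195 = 0.04501 mol → 0.09002 mol K, 0.04501 mol O.
Al2O3: 19.43/101.961 = 0.19056 mol → 0.38112 mol Al, 0.57168 mol O.
SiO2: 67.51/60.083 = 1.12361 mol → 1.12361 mol Si, 2.24722 mol O.
Total oxygen = 3.00638 mol. Normalization factor = 8/3.00638 = 2.66101.
Si per 8 O = 1.12361 × 2.66101 = 2.990.

2.990 Si apfu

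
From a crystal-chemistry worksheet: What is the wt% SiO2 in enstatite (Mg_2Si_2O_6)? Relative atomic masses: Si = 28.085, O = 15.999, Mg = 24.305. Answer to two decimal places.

59.85 wt%

M(Mg_2Si_2O_6) = 200.774 g/mol; M(SiO2) = 60.083 g/mol.
Moles SiO2 per formula unit = 2 Si ÷ 1 = 2.0000.
SiO2 fraction = (2.0000 × 60.083) / 200.774 = 120.166/200.774 = 0.5985.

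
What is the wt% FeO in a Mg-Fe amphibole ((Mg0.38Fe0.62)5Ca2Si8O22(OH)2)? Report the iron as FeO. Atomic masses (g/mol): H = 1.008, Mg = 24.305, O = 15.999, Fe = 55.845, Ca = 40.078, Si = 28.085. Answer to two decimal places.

M((Mg0.38Fe0.62)5Ca2Si8O22(OH)2) = 910.127 g/mol; M(FeO) = 71.844 g/mol.
Moles FeO per formula unit = 3.10 Fe ÷ 1 = 3.1000.
FeO fraction = (3.1000 × 71.844) / 910.127 = 222.716/910.127 = 0.2447.

24.47 wt%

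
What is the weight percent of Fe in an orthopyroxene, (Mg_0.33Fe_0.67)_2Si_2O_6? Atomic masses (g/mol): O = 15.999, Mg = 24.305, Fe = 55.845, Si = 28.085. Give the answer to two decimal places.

30.79 wt%

Molar mass of (Mg_0.33Fe_0.67)_2Si_2O_6: 0.66*24.305 + 1.34*55.845 + 2*28.085 + 6*15.999 = 243.038 g/mol.
Mass of Fe per formula unit: 1.34 × 55.845 = 74.832 g.
Weight fraction Fe = 74.832 / 243.038 = 0.3079.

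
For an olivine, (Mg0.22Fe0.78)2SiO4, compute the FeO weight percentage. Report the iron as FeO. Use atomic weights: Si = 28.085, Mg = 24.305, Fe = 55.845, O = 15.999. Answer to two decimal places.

59.02 wt%

Formula mass = 189.893 g/mol.
1.56 Fe → 1.5600 mol FeO per formula unit; M(FeO) = 71.844, so FeO mass = 112.077 g.
112.077/189.893 × 100 = 59.02 wt%.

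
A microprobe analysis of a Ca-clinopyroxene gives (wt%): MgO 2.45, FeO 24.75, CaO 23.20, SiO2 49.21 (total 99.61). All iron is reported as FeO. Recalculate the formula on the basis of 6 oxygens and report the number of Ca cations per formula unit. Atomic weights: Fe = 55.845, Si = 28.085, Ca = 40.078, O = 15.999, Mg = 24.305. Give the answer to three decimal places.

MgO (M=40.304): mol = 0.06079; Mg = 0.06079, O = 0.06079.
FeO (M=71.844): mol = 0.34450; Fe = 0.34450, O = 0.34450.
CaO (M=56.077): mol = 0.41372; Ca = 0.41372, O = 0.41372.
SiO2 (M=60.083): mol = 0.81903; Si = 0.81903, O = 1.63806.
ΣO = 2.45707; factor = 6/ΣO = 2.44193.
Ca apfu = 0.41372 × 2.44193 = 1.010.

1.010 Ca apfu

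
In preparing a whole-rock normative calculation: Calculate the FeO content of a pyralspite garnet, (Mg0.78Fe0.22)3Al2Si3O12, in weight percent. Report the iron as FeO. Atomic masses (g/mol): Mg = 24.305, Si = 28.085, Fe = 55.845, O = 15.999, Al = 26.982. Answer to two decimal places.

11.18 wt%

M((Mg0.78Fe0.22)3Al2Si3O12) = 423.938 g/mol; M(FeO) = 71.844 g/mol.
Moles FeO per formula unit = 0.66 Fe ÷ 1 = 0.6600.
FeO fraction = (0.6600 × 71.844) / 423.938 = 47.417/423.938 = 0.1118.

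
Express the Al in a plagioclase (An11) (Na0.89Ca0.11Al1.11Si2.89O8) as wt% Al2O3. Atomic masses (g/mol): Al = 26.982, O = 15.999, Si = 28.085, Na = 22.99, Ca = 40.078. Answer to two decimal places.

Formula mass = 263.977 g/mol.
1.11 Al → 0.5550 mol Al2O3 per formula unit; M(Al2O3) = 101.961, so Al2O3 mass = 56.588 g.
56.588/263.977 × 100 = 21.44 wt%.

21.44 wt%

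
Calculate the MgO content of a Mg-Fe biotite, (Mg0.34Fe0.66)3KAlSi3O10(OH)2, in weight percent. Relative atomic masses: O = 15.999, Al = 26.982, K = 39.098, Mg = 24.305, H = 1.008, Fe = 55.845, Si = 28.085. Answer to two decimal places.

8.57 wt%

Molar mass of (Mg0.34Fe0.66)3KAlSi3O10(OH)2 = 1.02×24.305 + 1.98×55.845 + 1×39.098 + 1×26.982 + 3×28.085 + 12×15.999 + 2×1.008 = 479.703 g/mol.
Each formula unit contains 1.02 Mg, equivalent to 1.02/1 = 1.0200 mol MgO.
M(MgO) = 1×24.305 + 1×15.999 = 40.304 g/mol.
Mass of MgO per formula unit = 1.0200 × 40.304 = 41.110 g.
MgO wt% = 41.110 / 479.703 × 100 = 8.57%.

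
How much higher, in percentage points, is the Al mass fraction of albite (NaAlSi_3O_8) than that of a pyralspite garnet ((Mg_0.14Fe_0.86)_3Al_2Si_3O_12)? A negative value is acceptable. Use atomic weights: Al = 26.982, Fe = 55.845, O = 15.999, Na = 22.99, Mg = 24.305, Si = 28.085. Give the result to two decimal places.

-0.85 percentage points

M(NaAlSi_3O_8) = 262.219 g/mol, so wt% Al = 26.982/262.219 × 100 = 10.29%.
M((Mg_0.14Fe_0.86)_3Al_2Si_3O_12) = 484.495 g/mol, so wt% Al = 53.964/484.495 × 100 = 11.14%.
10.29 − 11.14 = -0.85 pp.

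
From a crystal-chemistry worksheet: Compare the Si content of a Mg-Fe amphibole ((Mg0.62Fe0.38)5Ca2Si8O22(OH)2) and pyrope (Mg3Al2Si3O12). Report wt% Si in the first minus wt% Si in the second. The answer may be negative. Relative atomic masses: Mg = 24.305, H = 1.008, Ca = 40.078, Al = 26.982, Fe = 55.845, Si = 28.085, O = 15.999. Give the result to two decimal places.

4.86 percentage points

Si in (Mg0.62Fe0.38)5Ca2Si8O22(OH)2: molar mass 872.279 g/mol; 8×28.085 = 224.680 g → 25.76 wt%.
Si in Mg3Al2Si3O12: molar mass 403.122 g/mol; 3×28.085 = 84.255 g → 20.90 wt%.
Difference = 25.76 − 20.90 = 4.86 percentage points.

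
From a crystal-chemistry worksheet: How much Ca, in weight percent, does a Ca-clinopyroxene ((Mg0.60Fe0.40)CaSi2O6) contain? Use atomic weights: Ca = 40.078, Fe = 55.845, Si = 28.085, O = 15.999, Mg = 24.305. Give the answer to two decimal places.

17.49 weight percent

M((Mg0.60Fe0.40)CaSi2O6) = 229.163 g/mol.
Ca contributes 1 × 40.078 = 40.078 g per mole.
40.078/229.163 = 0.1749 → 17.49%.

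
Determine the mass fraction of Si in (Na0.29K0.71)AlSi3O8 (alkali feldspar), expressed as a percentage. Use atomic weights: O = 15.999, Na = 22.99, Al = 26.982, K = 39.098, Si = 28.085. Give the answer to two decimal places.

30.79 weight percent

M((Na0.29K0.71)AlSi3O8) = 273.656 g/mol.
Si contributes 3 × 28.085 = 84.255 g per mole.
84.255/273.656 = 0.3079 → 30.79%.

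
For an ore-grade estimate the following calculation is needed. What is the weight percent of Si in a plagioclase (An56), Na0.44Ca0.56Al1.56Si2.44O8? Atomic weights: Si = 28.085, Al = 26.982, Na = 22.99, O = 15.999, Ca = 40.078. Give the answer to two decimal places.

Molar mass of Na0.44Ca0.56Al1.56Si2.44O8: 0.44×22.99 + 0.56×40.078 + 1.56×26.982 + 2.44×28.085 + 8×15.999 = 271.171 g/mol.
Mass of Si per formula unit: 2.44 × 28.085 = 68.527 g.
Weight fraction Si = 68.527 / 271.171 = 0.2527.

25.27 wt%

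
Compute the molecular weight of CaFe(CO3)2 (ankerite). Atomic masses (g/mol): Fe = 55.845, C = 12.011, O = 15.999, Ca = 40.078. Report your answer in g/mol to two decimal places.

The formula mass is the sum 1·40.078 + 1·55.845 + 2·12.011 + 6·15.999.

215.94 g/mol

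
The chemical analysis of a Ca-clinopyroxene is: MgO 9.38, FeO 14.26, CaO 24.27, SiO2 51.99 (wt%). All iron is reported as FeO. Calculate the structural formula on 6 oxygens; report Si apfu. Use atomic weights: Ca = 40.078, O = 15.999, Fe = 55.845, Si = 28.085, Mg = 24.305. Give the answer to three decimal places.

MgO: 9.38/40.304 = 0.23273 mol → 0.23273 mol Mg, 0.23273 mol O.
FeO: 14.26/71.844 = 0.19849 mol → 0.19849 mol Fe, 0.19849 mol O.
CaO: 24.27/56.077 = 0.43280 mol → 0.43280 mol Ca, 0.43280 mol O.
SiO2: 51.99/60.083 = 0.86530 mol → 0.86530 mol Si, 1.73060 mol O.
Total oxygen = 2.59462 mol. Normalization factor = 6/2.59462 = 2.31248.
Si per 6 O = 0.86530 × 2.31248 = 2.001.

2.001 Si apfu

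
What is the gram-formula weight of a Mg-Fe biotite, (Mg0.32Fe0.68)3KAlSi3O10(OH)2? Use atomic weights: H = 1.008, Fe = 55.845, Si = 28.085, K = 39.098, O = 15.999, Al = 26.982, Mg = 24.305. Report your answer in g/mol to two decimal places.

481.60 g/mol

The formula mass is the sum 0.96·24.305 + 2.04·55.845 + 1·39.098 + 1·26.982 + 3·28.085 + 12·15.999 + 2·1.008.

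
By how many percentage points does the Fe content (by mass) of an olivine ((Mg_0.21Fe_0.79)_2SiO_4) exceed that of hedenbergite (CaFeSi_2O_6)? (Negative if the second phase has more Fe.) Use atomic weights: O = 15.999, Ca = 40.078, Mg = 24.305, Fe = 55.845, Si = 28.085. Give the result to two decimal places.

23.80 percentage points

M((Mg_0.21Fe_0.79)_2SiO_4) = 190.524 g/mol, so wt% Fe = 88.235/190.524 × 100 = 46.31%.
M(CaFeSi_2O_6) = 248.087 g/mol, so wt% Fe = 55.845/248.087 × 100 = 22.51%.
46.31 − 22.51 = 23.80 pp.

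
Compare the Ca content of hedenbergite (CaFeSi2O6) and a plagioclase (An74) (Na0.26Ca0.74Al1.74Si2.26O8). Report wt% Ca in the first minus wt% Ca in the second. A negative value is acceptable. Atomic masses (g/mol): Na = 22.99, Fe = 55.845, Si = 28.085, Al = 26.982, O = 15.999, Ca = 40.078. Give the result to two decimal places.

5.33 percentage points

First mineral: 40.078 g Ca in 248.087 g formula = 16.15 wt% Ca.
Second mineral: 29.658 g Ca in 274.048 g formula = 10.82 wt% Ca.
16.15% − 10.82% gives a difference of 5.33 percentage points.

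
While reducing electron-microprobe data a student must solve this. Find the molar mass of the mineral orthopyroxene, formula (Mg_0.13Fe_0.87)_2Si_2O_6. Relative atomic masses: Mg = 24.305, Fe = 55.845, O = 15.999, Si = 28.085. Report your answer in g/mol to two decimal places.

Mg: 0.26 × 24.305 = 6.3193
Fe: 1.74 × 55.845 = 97.1703
Si: 2 × 28.085 = 56.1700
O: 6 × 15.999 = 95.9940
Summing the contributions gives the formula mass.

255.65 g/mol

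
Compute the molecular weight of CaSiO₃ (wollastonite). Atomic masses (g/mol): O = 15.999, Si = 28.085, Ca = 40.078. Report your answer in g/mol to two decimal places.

The formula mass is the sum 1·40.078 + 1·28.085 + 3·15.999.

116.16 g/mol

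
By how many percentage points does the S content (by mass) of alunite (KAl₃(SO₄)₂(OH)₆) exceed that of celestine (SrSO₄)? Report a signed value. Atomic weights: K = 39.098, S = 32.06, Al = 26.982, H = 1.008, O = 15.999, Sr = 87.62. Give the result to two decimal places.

-1.97 percentage points

First mineral: 64.120 g S in 414.198 g formula = 15.48 wt% S.
Second mineral: 32.060 g S in 183.676 g formula = 17.45 wt% S.
15.48% − 17.45% gives a difference of -1.97 percentage points.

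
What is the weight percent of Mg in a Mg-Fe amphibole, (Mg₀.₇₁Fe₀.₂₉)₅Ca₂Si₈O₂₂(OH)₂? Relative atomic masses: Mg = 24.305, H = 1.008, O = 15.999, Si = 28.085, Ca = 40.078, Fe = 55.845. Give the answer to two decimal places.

M((Mg₀.₇₁Fe₀.₂₉)₅Ca₂Si₈O₂₂(OH)₂) = 858.086 g/mol.
Mg contributes 3.55 × 24.305 = 86.283 g per mole.
86.283/858.086 = 0.1006 → 10.06%.

10.06 weight percent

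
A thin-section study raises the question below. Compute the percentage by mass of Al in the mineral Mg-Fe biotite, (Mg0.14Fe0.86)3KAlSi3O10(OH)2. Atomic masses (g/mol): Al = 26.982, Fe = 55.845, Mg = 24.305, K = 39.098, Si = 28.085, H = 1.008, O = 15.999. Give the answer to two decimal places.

5.41 mass %

Molar mass of (Mg0.14Fe0.86)3KAlSi3O10(OH)2: 0.42×24.305 + 2.58×55.845 + 1×39.098 + 1×26.982 + 3×28.085 + 12×15.999 + 2×1.008 = 498.627 g/mol.
Mass of Al per formula unit: 1 × 26.982 = 26.982 g.
Weight fraction Al = 26.982 / 498.627 = 0.0541.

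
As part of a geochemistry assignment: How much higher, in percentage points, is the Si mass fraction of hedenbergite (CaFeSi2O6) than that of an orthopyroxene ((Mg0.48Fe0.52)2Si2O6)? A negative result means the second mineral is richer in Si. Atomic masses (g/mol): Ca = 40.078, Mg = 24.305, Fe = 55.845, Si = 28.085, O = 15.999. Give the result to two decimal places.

M(CaFeSi2O6) = 248.087 g/mol, so wt% Si = 56.170/248.087 × 100 = 22.64%.
M((Mg0.48Fe0.52)2Si2O6) = 233.576 g/mol, so wt% Si = 56.170/233.576 × 100 = 24.05%.
22.64 − 24.05 = -1.41 pp.

-1.41 percentage points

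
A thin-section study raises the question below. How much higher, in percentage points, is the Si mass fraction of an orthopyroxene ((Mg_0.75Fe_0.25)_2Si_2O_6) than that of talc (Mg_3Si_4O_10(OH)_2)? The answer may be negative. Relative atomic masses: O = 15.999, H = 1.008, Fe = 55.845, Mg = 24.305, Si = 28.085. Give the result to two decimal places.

-3.68 percentage points

M((Mg_0.75Fe_0.25)_2Si_2O_6) = 216.544 g/mol, so wt% Si = 56.170/216.544 × 100 = 25.94%.
M(Mg_3Si_4O_10(OH)_2) = 379.259 g/mol, so wt% Si = 112.340/379.259 × 100 = 29.62%.
25.94 − 29.62 = -3.68 pp.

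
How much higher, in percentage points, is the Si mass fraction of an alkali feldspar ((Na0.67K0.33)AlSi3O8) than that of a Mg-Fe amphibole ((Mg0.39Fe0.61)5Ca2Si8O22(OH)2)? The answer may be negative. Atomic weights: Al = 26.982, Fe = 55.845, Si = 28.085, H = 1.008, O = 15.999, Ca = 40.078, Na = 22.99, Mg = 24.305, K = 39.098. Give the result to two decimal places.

M((Na0.67K0.33)AlSi3O8) = 267.535 g/mol, so wt% Si = 84.255/267.535 × 100 = 31.49%.
M((Mg0.39Fe0.61)5Ca2Si8O22(OH)2) = 908.550 g/mol, so wt% Si = 224.680/908.550 × 100 = 24.73%.
31.49 − 24.73 = 6.76 pp.

6.76 percentage points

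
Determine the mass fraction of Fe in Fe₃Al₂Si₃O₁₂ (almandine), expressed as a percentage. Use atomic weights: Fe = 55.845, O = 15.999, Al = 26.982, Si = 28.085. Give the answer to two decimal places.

M(Fe₃Al₂Si₃O₁₂) = 497.742 g/mol.
Fe contributes 3 × 55.845 = 167.535 g per mole.
167.535/497.742 = 0.3366 → 33.66%.

33.66 wt%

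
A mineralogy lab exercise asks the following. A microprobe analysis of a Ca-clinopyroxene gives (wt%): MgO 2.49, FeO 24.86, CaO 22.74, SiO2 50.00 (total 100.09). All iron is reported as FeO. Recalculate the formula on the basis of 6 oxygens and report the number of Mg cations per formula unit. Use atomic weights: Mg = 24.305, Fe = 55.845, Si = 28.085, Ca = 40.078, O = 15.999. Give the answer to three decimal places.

MgO (M=40.304): mol = 0.06178; Mg = 0.06178, O = 0.06178.
FeO (M=71.844): mol = 0.34603; Fe = 0.34603, O = 0.34603.
CaO (M=56.077): mol = 0.40551; Ca = 0.40551, O = 0.40551.
SiO2 (M=60.083): mol = 0.83218; Si = 0.83218, O = 1.66436.
ΣO = 2.47768; factor = 6/ΣO = 2.42162.
Mg apfu = 0.06178 × 2.42162 = 0.150.

0.150 Mg apfu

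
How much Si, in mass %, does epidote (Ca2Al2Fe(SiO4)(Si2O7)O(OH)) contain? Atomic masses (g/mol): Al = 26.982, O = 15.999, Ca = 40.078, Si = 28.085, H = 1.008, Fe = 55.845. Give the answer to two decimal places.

17.44 mass %

M(Ca2Al2Fe(SiO4)(Si2O7)O(OH)) = 483.215 g/mol.
Si contributes 3 × 28.085 = 84.255 g per mole.
84.255/483.215 = 0.1744 → 17.44%.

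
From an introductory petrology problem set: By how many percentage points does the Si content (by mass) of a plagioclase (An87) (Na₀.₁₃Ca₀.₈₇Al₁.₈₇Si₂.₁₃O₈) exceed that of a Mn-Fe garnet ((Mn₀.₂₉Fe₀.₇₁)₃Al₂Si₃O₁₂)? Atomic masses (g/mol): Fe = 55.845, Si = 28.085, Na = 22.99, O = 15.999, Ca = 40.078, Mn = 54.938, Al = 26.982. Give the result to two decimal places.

4.71 percentage points

Si in Na₀.₁₃Ca₀.₈₇Al₁.₈₇Si₂.₁₃O₈: molar mass 276.126 g/mol; 2.13×28.085 = 59.821 g → 21.66 wt%.
Si in (Mn₀.₂₉Fe₀.₇₁)₃Al₂Si₃O₁₂: molar mass 496.953 g/mol; 3×28.085 = 84.255 g → 16.95 wt%.
Difference = 21.66 − 16.95 = 4.71 percentage points.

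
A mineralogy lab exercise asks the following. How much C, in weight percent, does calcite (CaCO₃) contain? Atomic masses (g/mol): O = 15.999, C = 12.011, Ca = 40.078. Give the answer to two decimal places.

12.00 weight percent

M(CaCO₃) = 100.086 g/mol.
C contributes 1 × 12.011 = 12.011 g per mole.
12.011/100.086 = 0.1200 → 12.00%.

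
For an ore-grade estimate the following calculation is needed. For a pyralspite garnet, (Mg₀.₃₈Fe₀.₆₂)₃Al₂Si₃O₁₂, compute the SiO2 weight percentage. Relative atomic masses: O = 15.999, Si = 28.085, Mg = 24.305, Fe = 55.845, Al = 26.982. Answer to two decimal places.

M((Mg₀.₃₈Fe₀.₆₂)₃Al₂Si₃O₁₂) = 461.786 g/mol; M(SiO2) = 60.083 g/mol.
Moles SiO2 per formula unit = 3 Si ÷ 1 = 3.0000.
SiO2 fraction = (3.0000 × 60.083) / 461.786 = 180.249/461.786 = 0.3903.

39.03 wt%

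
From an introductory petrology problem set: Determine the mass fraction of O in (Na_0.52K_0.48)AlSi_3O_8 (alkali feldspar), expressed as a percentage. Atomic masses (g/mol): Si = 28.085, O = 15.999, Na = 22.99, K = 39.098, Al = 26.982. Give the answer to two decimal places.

47.41 mass %

Molar mass of (Na_0.52K_0.48)AlSi_3O_8: 0.52*22.99 + 0.48*39.098 + 1*26.982 + 3*28.085 + 8*15.999 = 269.951 g/mol.
Mass of O per formula unit: 8 × 15.999 = 127.992 g.
Weight fraction O = 127.992 / 269.951 = 0.4741.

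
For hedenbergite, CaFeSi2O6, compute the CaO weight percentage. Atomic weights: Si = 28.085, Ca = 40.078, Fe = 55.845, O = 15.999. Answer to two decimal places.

Molar mass of CaFeSi2O6 = 1×40.078 + 1×55.845 + 2×28.085 + 6×15.999 = 248.087 g/mol.
Each formula unit contains 1 Ca, equivalent to 1/1 = 1.0000 mol CaO.
M(CaO) = 1×40.078 + 1×15.999 = 56.077 g/mol.
Mass of CaO per formula unit = 1.0000 × 56.077 = 56.077 g.
CaO wt% = 56.077 / 248.087 × 100 = 22.60%.

22.60 wt%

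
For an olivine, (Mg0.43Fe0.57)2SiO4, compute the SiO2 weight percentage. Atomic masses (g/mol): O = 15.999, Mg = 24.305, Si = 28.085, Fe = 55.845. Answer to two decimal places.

Molar mass of (Mg0.43Fe0.57)2SiO4 = 0.86*24.305 + 1.14*55.845 + 1*28.085 + 4*15.999 = 176.647 g/mol.
Each formula unit contains 1 Si, equivalent to 1/1 = 1.0000 mol SiO2.
M(SiO2) = 1×28.085 + 2×15.999 = 60.083 g/mol.
Mass of SiO2 per formula unit = 1.0000 × 60.083 = 60.083 g.
SiO2 wt% = 60.083 / 176.647 × 100 = 34.01%.

34.01 wt%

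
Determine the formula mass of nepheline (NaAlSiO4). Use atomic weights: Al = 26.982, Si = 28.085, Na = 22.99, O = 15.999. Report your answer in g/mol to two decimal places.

142.05 g/mol

The formula mass is the sum 1(22.99) + 1(26.982) + 1(28.085) + 4(15.999).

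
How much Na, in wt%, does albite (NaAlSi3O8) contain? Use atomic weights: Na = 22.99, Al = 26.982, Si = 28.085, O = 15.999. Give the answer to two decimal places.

Formula mass = 1×22.99 + 1×26.982 + 3×28.085 + 8×15.999 = 262.219 g/mol, of which 22.990 g is Na.
So Na makes up 22.990/262.219 = 0.0877 of the mass, i.e. 8.77%.

8.77 wt%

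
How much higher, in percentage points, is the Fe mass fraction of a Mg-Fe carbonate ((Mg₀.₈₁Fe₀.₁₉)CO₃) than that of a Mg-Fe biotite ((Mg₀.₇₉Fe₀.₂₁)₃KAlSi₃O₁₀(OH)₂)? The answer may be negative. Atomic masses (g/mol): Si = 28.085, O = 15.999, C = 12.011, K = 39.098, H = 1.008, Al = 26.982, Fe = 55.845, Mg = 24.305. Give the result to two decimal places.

M((Mg₀.₈₁Fe₀.₁₉)CO₃) = 90.306 g/mol, so wt% Fe = 10.611/90.306 × 100 = 11.75%.
M((Mg₀.₇₉Fe₀.₂₁)₃KAlSi₃O₁₀(OH)₂) = 437.124 g/mol, so wt% Fe = 35.182/437.124 × 100 = 8.05%.
11.75 − 8.05 = 3.70 pp.

3.70 percentage points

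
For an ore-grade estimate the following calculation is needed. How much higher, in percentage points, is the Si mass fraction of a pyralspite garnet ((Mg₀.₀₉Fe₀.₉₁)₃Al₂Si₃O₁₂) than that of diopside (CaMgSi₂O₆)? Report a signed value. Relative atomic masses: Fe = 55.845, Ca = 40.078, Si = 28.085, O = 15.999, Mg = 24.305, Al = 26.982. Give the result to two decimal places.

M((Mg₀.₀₉Fe₀.₉₁)₃Al₂Si₃O₁₂) = 489.226 g/mol, so wt% Si = 84.255/489.226 × 100 = 17.22%.
M(CaMgSi₂O₆) = 216.547 g/mol, so wt% Si = 56.170/216.547 × 100 = 25.94%.
17.22 − 25.94 = -8.72 pp.

-8.72 percentage points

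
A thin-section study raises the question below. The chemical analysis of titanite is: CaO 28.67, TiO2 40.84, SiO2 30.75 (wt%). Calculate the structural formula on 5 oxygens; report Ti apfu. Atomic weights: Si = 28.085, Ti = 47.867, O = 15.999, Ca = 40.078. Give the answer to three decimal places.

1.000 Ti apfu

CaO: 28.67/56.077 = 0.51126 mol → 0.51126 mol Ca, 0.51126 mol O.
TiO2: 40.84/79.865 = 0.51136 mol → 0.51136 mol Ti, 1.02272 mol O.
SiO2: 30.75/60.083 = 0.51179 mol → 0.51179 mol Si, 1.02358 mol O.
Total oxygen = 2.55756 mol. Normalization factor = 5/2.55756 = 1.95499.
Ti per 5 O = 0.51136 × 1.95499 = 1.000.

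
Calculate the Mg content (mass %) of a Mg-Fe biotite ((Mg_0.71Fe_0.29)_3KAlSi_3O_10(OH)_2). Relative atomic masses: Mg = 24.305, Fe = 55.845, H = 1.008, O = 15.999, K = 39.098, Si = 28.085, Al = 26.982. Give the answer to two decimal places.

M((Mg_0.71Fe_0.29)_3KAlSi_3O_10(OH)_2) = 444.694 g/mol.
Mg contributes 2.13 × 24.305 = 51.770 g per mole.
51.770/444.694 = 0.1164 → 11.64%.

11.64 mass %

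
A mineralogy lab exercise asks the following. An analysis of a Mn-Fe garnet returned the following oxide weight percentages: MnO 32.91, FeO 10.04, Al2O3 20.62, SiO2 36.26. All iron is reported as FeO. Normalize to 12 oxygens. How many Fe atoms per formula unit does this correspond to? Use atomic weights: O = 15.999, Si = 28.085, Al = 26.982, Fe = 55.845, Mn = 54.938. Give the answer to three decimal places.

MnO: 32.91/70.937 = 0.46393 mol → 0.46393 mol Mn, 0.46393 mol O.
FeO: 10.04/71.844 = 0.13975 mol → 0.13975 mol Fe, 0.13975 mol O.
Al2O3: 20.62/101.961 = 0.20223 mol → 0.40446 mol Al, 0.60669 mol O.
SiO2: 36.26/60.083 = 0.60350 mol → 0.60350 mol Si, 1.20700 mol O.
Total oxygen = 2.41737 mol. Normalization factor = 12/2.41737 = 4.96407.
Fe per 12 O = 0.13975 × 4.96407 = 0.694.

0.694 Fe apfu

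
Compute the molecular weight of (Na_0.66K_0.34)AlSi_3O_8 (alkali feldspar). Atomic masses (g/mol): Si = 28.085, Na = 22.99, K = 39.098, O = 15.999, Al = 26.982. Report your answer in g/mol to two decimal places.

267.70 g/mol

Na: 0.66 × 22.99 = 15.1734
K: 0.34 × 39.098 = 13.2933
Al: 1 × 26.982 = 26.9820
Si: 3 × 28.085 = 84.2550
O: 8 × 15.999 = 127.9920
Summing the contributions gives the formula mass.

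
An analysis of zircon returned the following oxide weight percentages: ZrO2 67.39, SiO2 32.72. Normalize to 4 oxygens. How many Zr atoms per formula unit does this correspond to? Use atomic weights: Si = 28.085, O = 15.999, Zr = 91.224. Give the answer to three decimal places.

1.002 Zr apfu

ZrO2 (M=123.222): mol = 0.54690; Zr = 0.54690, O = 1.09380.
SiO2 (M=60.083): mol = 0.54458; Si = 0.54458, O = 1.08916.
ΣO = 2.18296; factor = 4/ΣO = 1.83237.
Zr apfu = 0.54690 × 1.83237 = 1.002.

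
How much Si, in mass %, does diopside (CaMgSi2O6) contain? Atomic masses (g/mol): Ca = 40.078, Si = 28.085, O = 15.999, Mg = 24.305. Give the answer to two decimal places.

25.94 mass %

Formula mass = 1·40.078 + 1·24.305 + 2·28.085 + 6·15.999 = 216.547 g/mol, of which 56.170 g is Si.
So Si makes up 56.170/216.547 = 0.2594 of the mass, i.e. 25.94%.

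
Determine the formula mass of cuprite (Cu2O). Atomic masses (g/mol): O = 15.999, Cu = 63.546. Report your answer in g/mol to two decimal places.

143.09 g/mol

Cu: 2 × 63.546 = 127.0920
O: 1 × 15.999 = 15.9990
Summing the contributions gives the formula mass.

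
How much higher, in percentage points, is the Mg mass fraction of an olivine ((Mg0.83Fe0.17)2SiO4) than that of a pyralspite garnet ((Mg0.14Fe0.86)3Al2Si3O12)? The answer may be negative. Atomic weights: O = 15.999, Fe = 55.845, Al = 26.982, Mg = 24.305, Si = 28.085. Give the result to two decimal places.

Mg in (Mg0.83Fe0.17)2SiO4: molar mass 151.415 g/mol; 1.66×24.305 = 40.346 g → 26.65 wt%.
Mg in (Mg0.14Fe0.86)3Al2Si3O12: molar mass 484.495 g/mol; 0.42×24.305 = 10.208 g → 2.11 wt%.
Difference = 26.65 − 2.11 = 24.54 percentage points.

24.54 percentage points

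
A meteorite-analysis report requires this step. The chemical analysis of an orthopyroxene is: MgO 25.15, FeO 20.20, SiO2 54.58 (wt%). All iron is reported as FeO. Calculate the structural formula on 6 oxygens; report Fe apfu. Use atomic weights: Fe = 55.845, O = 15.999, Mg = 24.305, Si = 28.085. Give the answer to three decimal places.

0.620 Fe apfu

25.15 wt% MgO ÷ 40.304 g/mol = 0.62401 mol, giving 0.62401 Mg and 0.62401 O.
20.20 wt% FeO ÷ 71.844 g/mol = 0.28116 mol, giving 0.28116 Fe and 0.28116 O.
54.58 wt% SiO2 ÷ 60.083 g/mol = 0.90841 mol, giving 0.90841 Si and 1.81682 O.
Oxygen sums to 2.72199; scaling by 6/2.72199 = 2.20427 puts the formula on 6 O.
Fe: 0.28116 × 2.20427 = 0.620 atoms per formula unit.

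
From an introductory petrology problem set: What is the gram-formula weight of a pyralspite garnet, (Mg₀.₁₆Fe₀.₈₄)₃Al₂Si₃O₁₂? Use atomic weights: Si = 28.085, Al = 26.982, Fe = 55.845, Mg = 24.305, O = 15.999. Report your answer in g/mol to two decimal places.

482.60 g/mol

M = 0.48(24.305) + 2.52(55.845) + 2(26.982) + 3(28.085) + 12(15.999)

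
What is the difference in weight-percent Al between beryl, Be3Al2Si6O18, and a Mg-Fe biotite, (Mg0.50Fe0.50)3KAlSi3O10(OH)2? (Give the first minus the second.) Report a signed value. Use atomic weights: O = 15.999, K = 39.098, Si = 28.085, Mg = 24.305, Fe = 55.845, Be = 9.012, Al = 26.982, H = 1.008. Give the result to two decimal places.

Al in Be3Al2Si6O18: molar mass 537.492 g/mol; 2×26.982 = 53.964 g → 10.04 wt%.
Al in (Mg0.50Fe0.50)3KAlSi3O10(OH)2: molar mass 464.564 g/mol; 1×26.982 = 26.982 g → 5.81 wt%.
Difference = 10.04 − 5.81 = 4.23 percentage points.

4.23 percentage points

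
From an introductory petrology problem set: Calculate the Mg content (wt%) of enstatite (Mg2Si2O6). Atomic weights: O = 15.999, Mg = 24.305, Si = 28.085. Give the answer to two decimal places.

24.21 wt%

Molar mass of Mg2Si2O6: 2×24.305 + 2×28.085 + 6×15.999 = 200.774 g/mol.
Mass of Mg per formula unit: 2 × 24.305 = 48.610 g.
Weight fraction Mg = 48.610 / 200.774 = 0.2421.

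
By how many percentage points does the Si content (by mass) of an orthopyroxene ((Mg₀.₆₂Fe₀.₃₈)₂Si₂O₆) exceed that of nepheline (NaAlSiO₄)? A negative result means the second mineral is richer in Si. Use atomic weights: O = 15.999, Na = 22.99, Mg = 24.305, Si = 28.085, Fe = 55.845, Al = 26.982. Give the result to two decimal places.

5.22 percentage points

Si in (Mg₀.₆₂Fe₀.₃₈)₂Si₂O₆: molar mass 224.744 g/mol; 2×28.085 = 56.170 g → 24.99 wt%.
Si in NaAlSiO₄: molar mass 142.053 g/mol; 1×28.085 = 28.085 g → 19.77 wt%.
Difference = 24.99 − 19.77 = 5.22 percentage points.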